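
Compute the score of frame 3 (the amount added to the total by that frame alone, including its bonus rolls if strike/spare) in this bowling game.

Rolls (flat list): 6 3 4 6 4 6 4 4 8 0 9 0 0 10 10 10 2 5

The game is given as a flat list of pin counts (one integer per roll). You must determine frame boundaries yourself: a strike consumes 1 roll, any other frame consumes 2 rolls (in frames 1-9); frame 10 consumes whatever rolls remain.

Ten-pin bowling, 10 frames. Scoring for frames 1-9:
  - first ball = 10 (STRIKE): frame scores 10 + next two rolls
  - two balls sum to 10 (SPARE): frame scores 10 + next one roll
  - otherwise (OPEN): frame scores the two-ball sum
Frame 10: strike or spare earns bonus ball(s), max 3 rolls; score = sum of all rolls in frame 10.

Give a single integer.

Answer: 14

Derivation:
Frame 1: OPEN (6+3=9). Cumulative: 9
Frame 2: SPARE (4+6=10). 10 + next roll (4) = 14. Cumulative: 23
Frame 3: SPARE (4+6=10). 10 + next roll (4) = 14. Cumulative: 37
Frame 4: OPEN (4+4=8). Cumulative: 45
Frame 5: OPEN (8+0=8). Cumulative: 53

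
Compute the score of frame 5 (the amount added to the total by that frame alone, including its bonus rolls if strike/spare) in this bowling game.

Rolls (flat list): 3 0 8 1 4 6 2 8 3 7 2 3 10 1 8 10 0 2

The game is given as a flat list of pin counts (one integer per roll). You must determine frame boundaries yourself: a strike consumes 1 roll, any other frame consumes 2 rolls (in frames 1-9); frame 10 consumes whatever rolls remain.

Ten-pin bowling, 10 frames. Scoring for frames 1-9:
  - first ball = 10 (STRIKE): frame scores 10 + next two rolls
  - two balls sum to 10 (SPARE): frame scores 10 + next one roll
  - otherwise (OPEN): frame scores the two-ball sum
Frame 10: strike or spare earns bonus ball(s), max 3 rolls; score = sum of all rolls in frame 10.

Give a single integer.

Frame 1: OPEN (3+0=3). Cumulative: 3
Frame 2: OPEN (8+1=9). Cumulative: 12
Frame 3: SPARE (4+6=10). 10 + next roll (2) = 12. Cumulative: 24
Frame 4: SPARE (2+8=10). 10 + next roll (3) = 13. Cumulative: 37
Frame 5: SPARE (3+7=10). 10 + next roll (2) = 12. Cumulative: 49
Frame 6: OPEN (2+3=5). Cumulative: 54
Frame 7: STRIKE. 10 + next two rolls (1+8) = 19. Cumulative: 73

Answer: 12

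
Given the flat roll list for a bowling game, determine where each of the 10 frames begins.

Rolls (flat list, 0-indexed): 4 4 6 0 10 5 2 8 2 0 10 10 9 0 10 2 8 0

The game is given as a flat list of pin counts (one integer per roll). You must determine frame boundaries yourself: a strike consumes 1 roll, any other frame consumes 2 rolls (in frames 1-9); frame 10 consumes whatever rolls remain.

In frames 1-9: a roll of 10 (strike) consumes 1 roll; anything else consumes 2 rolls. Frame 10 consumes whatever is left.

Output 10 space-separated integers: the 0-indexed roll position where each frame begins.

Answer: 0 2 4 5 7 9 11 12 14 15

Derivation:
Frame 1 starts at roll index 0: rolls=4,4 (sum=8), consumes 2 rolls
Frame 2 starts at roll index 2: rolls=6,0 (sum=6), consumes 2 rolls
Frame 3 starts at roll index 4: roll=10 (strike), consumes 1 roll
Frame 4 starts at roll index 5: rolls=5,2 (sum=7), consumes 2 rolls
Frame 5 starts at roll index 7: rolls=8,2 (sum=10), consumes 2 rolls
Frame 6 starts at roll index 9: rolls=0,10 (sum=10), consumes 2 rolls
Frame 7 starts at roll index 11: roll=10 (strike), consumes 1 roll
Frame 8 starts at roll index 12: rolls=9,0 (sum=9), consumes 2 rolls
Frame 9 starts at roll index 14: roll=10 (strike), consumes 1 roll
Frame 10 starts at roll index 15: 3 remaining rolls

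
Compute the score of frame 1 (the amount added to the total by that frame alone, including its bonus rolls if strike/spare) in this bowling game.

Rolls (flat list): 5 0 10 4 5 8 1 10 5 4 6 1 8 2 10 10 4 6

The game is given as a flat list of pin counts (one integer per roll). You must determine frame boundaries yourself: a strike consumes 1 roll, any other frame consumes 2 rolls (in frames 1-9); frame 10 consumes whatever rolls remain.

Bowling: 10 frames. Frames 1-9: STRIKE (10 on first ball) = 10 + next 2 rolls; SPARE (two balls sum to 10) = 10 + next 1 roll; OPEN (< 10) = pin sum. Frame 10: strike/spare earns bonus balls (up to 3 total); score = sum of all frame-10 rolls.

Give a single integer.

Answer: 5

Derivation:
Frame 1: OPEN (5+0=5). Cumulative: 5
Frame 2: STRIKE. 10 + next two rolls (4+5) = 19. Cumulative: 24
Frame 3: OPEN (4+5=9). Cumulative: 33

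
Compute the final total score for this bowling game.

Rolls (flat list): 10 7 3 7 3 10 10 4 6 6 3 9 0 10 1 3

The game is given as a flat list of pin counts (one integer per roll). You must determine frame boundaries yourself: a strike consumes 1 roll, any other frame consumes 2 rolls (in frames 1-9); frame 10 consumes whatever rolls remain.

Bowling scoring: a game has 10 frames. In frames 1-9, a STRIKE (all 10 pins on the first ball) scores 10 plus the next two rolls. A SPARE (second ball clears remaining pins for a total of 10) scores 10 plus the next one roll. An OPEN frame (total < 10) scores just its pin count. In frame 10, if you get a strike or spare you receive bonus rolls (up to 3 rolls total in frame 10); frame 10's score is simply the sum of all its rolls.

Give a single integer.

Frame 1: STRIKE. 10 + next two rolls (7+3) = 20. Cumulative: 20
Frame 2: SPARE (7+3=10). 10 + next roll (7) = 17. Cumulative: 37
Frame 3: SPARE (7+3=10). 10 + next roll (10) = 20. Cumulative: 57
Frame 4: STRIKE. 10 + next two rolls (10+4) = 24. Cumulative: 81
Frame 5: STRIKE. 10 + next two rolls (4+6) = 20. Cumulative: 101
Frame 6: SPARE (4+6=10). 10 + next roll (6) = 16. Cumulative: 117
Frame 7: OPEN (6+3=9). Cumulative: 126
Frame 8: OPEN (9+0=9). Cumulative: 135
Frame 9: STRIKE. 10 + next two rolls (1+3) = 14. Cumulative: 149
Frame 10: OPEN. Sum of all frame-10 rolls (1+3) = 4. Cumulative: 153

Answer: 153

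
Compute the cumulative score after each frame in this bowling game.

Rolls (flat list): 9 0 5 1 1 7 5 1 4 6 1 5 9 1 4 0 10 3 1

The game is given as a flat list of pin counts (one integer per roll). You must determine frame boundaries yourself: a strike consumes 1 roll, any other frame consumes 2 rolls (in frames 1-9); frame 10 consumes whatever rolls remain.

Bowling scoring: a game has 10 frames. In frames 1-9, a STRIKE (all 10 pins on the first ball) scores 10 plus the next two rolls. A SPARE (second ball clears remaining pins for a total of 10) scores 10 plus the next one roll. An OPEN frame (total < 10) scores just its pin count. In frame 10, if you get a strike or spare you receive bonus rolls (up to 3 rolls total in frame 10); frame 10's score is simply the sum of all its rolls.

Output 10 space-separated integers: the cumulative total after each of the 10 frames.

Frame 1: OPEN (9+0=9). Cumulative: 9
Frame 2: OPEN (5+1=6). Cumulative: 15
Frame 3: OPEN (1+7=8). Cumulative: 23
Frame 4: OPEN (5+1=6). Cumulative: 29
Frame 5: SPARE (4+6=10). 10 + next roll (1) = 11. Cumulative: 40
Frame 6: OPEN (1+5=6). Cumulative: 46
Frame 7: SPARE (9+1=10). 10 + next roll (4) = 14. Cumulative: 60
Frame 8: OPEN (4+0=4). Cumulative: 64
Frame 9: STRIKE. 10 + next two rolls (3+1) = 14. Cumulative: 78
Frame 10: OPEN. Sum of all frame-10 rolls (3+1) = 4. Cumulative: 82

Answer: 9 15 23 29 40 46 60 64 78 82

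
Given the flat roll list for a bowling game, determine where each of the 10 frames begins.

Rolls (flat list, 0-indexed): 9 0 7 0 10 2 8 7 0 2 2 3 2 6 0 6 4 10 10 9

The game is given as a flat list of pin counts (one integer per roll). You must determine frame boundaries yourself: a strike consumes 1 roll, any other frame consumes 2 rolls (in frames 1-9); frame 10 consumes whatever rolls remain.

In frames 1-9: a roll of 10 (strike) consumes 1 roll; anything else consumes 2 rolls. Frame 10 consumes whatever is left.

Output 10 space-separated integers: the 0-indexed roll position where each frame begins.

Frame 1 starts at roll index 0: rolls=9,0 (sum=9), consumes 2 rolls
Frame 2 starts at roll index 2: rolls=7,0 (sum=7), consumes 2 rolls
Frame 3 starts at roll index 4: roll=10 (strike), consumes 1 roll
Frame 4 starts at roll index 5: rolls=2,8 (sum=10), consumes 2 rolls
Frame 5 starts at roll index 7: rolls=7,0 (sum=7), consumes 2 rolls
Frame 6 starts at roll index 9: rolls=2,2 (sum=4), consumes 2 rolls
Frame 7 starts at roll index 11: rolls=3,2 (sum=5), consumes 2 rolls
Frame 8 starts at roll index 13: rolls=6,0 (sum=6), consumes 2 rolls
Frame 9 starts at roll index 15: rolls=6,4 (sum=10), consumes 2 rolls
Frame 10 starts at roll index 17: 3 remaining rolls

Answer: 0 2 4 5 7 9 11 13 15 17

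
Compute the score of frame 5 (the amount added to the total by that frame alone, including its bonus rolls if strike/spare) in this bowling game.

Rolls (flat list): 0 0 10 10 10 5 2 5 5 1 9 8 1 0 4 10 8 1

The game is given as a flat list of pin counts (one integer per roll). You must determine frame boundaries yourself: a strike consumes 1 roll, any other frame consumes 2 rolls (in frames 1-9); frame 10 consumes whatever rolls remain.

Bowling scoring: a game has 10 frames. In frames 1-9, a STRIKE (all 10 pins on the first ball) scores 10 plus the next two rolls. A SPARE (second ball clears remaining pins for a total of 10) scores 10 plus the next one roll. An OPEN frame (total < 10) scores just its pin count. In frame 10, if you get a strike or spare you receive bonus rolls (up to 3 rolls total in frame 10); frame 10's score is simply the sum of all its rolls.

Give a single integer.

Frame 1: OPEN (0+0=0). Cumulative: 0
Frame 2: STRIKE. 10 + next two rolls (10+10) = 30. Cumulative: 30
Frame 3: STRIKE. 10 + next two rolls (10+5) = 25. Cumulative: 55
Frame 4: STRIKE. 10 + next two rolls (5+2) = 17. Cumulative: 72
Frame 5: OPEN (5+2=7). Cumulative: 79
Frame 6: SPARE (5+5=10). 10 + next roll (1) = 11. Cumulative: 90
Frame 7: SPARE (1+9=10). 10 + next roll (8) = 18. Cumulative: 108

Answer: 7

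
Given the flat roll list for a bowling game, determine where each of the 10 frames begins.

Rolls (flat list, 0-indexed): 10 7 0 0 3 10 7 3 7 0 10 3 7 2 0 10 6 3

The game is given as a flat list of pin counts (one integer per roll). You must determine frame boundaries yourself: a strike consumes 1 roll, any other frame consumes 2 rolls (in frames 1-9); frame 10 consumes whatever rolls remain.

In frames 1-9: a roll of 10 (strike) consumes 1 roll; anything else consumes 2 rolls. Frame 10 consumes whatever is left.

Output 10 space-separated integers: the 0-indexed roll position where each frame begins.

Answer: 0 1 3 5 6 8 10 11 13 15

Derivation:
Frame 1 starts at roll index 0: roll=10 (strike), consumes 1 roll
Frame 2 starts at roll index 1: rolls=7,0 (sum=7), consumes 2 rolls
Frame 3 starts at roll index 3: rolls=0,3 (sum=3), consumes 2 rolls
Frame 4 starts at roll index 5: roll=10 (strike), consumes 1 roll
Frame 5 starts at roll index 6: rolls=7,3 (sum=10), consumes 2 rolls
Frame 6 starts at roll index 8: rolls=7,0 (sum=7), consumes 2 rolls
Frame 7 starts at roll index 10: roll=10 (strike), consumes 1 roll
Frame 8 starts at roll index 11: rolls=3,7 (sum=10), consumes 2 rolls
Frame 9 starts at roll index 13: rolls=2,0 (sum=2), consumes 2 rolls
Frame 10 starts at roll index 15: 3 remaining rolls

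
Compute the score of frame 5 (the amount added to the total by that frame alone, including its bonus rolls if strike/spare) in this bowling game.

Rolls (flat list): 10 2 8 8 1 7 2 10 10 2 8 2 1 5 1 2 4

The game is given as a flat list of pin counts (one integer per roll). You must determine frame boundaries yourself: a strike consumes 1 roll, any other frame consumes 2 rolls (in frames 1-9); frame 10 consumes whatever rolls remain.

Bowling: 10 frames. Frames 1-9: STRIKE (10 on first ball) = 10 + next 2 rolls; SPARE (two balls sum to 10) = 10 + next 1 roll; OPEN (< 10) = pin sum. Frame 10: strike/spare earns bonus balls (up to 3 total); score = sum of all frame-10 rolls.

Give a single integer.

Answer: 22

Derivation:
Frame 1: STRIKE. 10 + next two rolls (2+8) = 20. Cumulative: 20
Frame 2: SPARE (2+8=10). 10 + next roll (8) = 18. Cumulative: 38
Frame 3: OPEN (8+1=9). Cumulative: 47
Frame 4: OPEN (7+2=9). Cumulative: 56
Frame 5: STRIKE. 10 + next two rolls (10+2) = 22. Cumulative: 78
Frame 6: STRIKE. 10 + next two rolls (2+8) = 20. Cumulative: 98
Frame 7: SPARE (2+8=10). 10 + next roll (2) = 12. Cumulative: 110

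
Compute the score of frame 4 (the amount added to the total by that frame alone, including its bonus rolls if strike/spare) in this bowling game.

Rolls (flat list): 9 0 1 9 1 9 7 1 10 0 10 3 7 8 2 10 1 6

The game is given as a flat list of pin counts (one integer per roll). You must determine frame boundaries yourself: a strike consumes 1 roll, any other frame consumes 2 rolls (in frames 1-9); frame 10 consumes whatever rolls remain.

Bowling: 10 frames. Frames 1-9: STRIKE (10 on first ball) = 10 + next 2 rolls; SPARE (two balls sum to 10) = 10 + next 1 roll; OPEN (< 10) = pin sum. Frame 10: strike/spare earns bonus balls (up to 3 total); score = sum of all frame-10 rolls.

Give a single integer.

Answer: 8

Derivation:
Frame 1: OPEN (9+0=9). Cumulative: 9
Frame 2: SPARE (1+9=10). 10 + next roll (1) = 11. Cumulative: 20
Frame 3: SPARE (1+9=10). 10 + next roll (7) = 17. Cumulative: 37
Frame 4: OPEN (7+1=8). Cumulative: 45
Frame 5: STRIKE. 10 + next two rolls (0+10) = 20. Cumulative: 65
Frame 6: SPARE (0+10=10). 10 + next roll (3) = 13. Cumulative: 78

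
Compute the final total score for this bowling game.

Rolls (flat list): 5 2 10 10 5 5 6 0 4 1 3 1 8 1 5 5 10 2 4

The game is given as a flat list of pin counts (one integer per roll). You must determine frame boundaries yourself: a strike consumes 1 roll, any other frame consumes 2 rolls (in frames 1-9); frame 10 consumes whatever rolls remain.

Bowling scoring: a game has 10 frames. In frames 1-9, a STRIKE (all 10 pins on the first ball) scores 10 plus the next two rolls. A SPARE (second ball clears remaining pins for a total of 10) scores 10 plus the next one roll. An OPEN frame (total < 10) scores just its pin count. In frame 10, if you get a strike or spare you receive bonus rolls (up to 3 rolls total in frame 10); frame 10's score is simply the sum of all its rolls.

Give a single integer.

Answer: 128

Derivation:
Frame 1: OPEN (5+2=7). Cumulative: 7
Frame 2: STRIKE. 10 + next two rolls (10+5) = 25. Cumulative: 32
Frame 3: STRIKE. 10 + next two rolls (5+5) = 20. Cumulative: 52
Frame 4: SPARE (5+5=10). 10 + next roll (6) = 16. Cumulative: 68
Frame 5: OPEN (6+0=6). Cumulative: 74
Frame 6: OPEN (4+1=5). Cumulative: 79
Frame 7: OPEN (3+1=4). Cumulative: 83
Frame 8: OPEN (8+1=9). Cumulative: 92
Frame 9: SPARE (5+5=10). 10 + next roll (10) = 20. Cumulative: 112
Frame 10: STRIKE. Sum of all frame-10 rolls (10+2+4) = 16. Cumulative: 128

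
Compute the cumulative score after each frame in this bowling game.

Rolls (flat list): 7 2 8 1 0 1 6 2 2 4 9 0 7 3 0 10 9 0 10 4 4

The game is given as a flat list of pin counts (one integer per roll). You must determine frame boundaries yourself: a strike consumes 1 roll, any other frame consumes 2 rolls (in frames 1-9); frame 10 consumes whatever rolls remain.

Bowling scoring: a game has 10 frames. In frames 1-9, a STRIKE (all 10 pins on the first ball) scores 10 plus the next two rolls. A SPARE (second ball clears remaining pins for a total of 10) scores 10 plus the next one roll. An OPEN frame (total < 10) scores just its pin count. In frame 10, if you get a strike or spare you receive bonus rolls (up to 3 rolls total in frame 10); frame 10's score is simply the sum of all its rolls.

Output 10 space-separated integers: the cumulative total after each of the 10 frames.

Answer: 9 18 19 27 33 42 52 71 80 98

Derivation:
Frame 1: OPEN (7+2=9). Cumulative: 9
Frame 2: OPEN (8+1=9). Cumulative: 18
Frame 3: OPEN (0+1=1). Cumulative: 19
Frame 4: OPEN (6+2=8). Cumulative: 27
Frame 5: OPEN (2+4=6). Cumulative: 33
Frame 6: OPEN (9+0=9). Cumulative: 42
Frame 7: SPARE (7+3=10). 10 + next roll (0) = 10. Cumulative: 52
Frame 8: SPARE (0+10=10). 10 + next roll (9) = 19. Cumulative: 71
Frame 9: OPEN (9+0=9). Cumulative: 80
Frame 10: STRIKE. Sum of all frame-10 rolls (10+4+4) = 18. Cumulative: 98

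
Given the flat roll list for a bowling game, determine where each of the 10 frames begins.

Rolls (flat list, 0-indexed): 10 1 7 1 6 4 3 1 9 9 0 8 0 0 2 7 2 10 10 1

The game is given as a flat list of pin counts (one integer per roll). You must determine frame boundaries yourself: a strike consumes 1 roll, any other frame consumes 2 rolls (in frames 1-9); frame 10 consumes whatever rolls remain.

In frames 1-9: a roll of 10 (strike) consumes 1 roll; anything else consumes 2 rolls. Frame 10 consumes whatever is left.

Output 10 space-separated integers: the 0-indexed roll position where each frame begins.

Frame 1 starts at roll index 0: roll=10 (strike), consumes 1 roll
Frame 2 starts at roll index 1: rolls=1,7 (sum=8), consumes 2 rolls
Frame 3 starts at roll index 3: rolls=1,6 (sum=7), consumes 2 rolls
Frame 4 starts at roll index 5: rolls=4,3 (sum=7), consumes 2 rolls
Frame 5 starts at roll index 7: rolls=1,9 (sum=10), consumes 2 rolls
Frame 6 starts at roll index 9: rolls=9,0 (sum=9), consumes 2 rolls
Frame 7 starts at roll index 11: rolls=8,0 (sum=8), consumes 2 rolls
Frame 8 starts at roll index 13: rolls=0,2 (sum=2), consumes 2 rolls
Frame 9 starts at roll index 15: rolls=7,2 (sum=9), consumes 2 rolls
Frame 10 starts at roll index 17: 3 remaining rolls

Answer: 0 1 3 5 7 9 11 13 15 17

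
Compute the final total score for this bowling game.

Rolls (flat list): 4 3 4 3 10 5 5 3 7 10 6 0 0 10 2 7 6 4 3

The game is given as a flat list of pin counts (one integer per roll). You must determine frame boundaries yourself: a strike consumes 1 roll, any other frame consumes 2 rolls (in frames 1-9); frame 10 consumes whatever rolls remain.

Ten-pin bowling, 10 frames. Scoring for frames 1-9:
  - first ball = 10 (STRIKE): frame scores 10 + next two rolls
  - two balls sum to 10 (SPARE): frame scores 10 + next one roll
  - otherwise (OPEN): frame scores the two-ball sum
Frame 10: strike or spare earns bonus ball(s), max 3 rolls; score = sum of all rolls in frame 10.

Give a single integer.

Answer: 123

Derivation:
Frame 1: OPEN (4+3=7). Cumulative: 7
Frame 2: OPEN (4+3=7). Cumulative: 14
Frame 3: STRIKE. 10 + next two rolls (5+5) = 20. Cumulative: 34
Frame 4: SPARE (5+5=10). 10 + next roll (3) = 13. Cumulative: 47
Frame 5: SPARE (3+7=10). 10 + next roll (10) = 20. Cumulative: 67
Frame 6: STRIKE. 10 + next two rolls (6+0) = 16. Cumulative: 83
Frame 7: OPEN (6+0=6). Cumulative: 89
Frame 8: SPARE (0+10=10). 10 + next roll (2) = 12. Cumulative: 101
Frame 9: OPEN (2+7=9). Cumulative: 110
Frame 10: SPARE. Sum of all frame-10 rolls (6+4+3) = 13. Cumulative: 123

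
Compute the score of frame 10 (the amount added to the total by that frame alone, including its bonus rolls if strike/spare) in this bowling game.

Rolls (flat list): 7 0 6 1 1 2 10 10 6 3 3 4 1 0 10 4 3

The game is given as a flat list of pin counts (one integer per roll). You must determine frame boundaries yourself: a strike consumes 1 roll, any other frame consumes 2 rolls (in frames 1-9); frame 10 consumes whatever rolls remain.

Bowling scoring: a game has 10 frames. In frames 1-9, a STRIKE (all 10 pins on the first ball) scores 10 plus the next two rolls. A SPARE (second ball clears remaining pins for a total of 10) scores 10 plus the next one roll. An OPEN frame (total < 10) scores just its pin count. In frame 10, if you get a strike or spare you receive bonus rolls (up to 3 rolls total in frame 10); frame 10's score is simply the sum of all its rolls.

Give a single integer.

Frame 1: OPEN (7+0=7). Cumulative: 7
Frame 2: OPEN (6+1=7). Cumulative: 14
Frame 3: OPEN (1+2=3). Cumulative: 17
Frame 4: STRIKE. 10 + next two rolls (10+6) = 26. Cumulative: 43
Frame 5: STRIKE. 10 + next two rolls (6+3) = 19. Cumulative: 62
Frame 6: OPEN (6+3=9). Cumulative: 71
Frame 7: OPEN (3+4=7). Cumulative: 78
Frame 8: OPEN (1+0=1). Cumulative: 79
Frame 9: STRIKE. 10 + next two rolls (4+3) = 17. Cumulative: 96
Frame 10: OPEN. Sum of all frame-10 rolls (4+3) = 7. Cumulative: 103

Answer: 7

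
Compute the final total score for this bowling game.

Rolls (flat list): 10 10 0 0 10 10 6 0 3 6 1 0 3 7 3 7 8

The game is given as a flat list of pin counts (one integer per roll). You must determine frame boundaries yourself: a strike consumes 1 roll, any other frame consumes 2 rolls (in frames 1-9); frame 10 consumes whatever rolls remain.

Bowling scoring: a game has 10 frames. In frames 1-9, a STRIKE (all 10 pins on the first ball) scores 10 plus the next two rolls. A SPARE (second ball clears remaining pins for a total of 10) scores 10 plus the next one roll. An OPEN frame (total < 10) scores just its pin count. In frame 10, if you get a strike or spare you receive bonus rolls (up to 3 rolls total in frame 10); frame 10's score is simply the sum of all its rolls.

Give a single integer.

Answer: 119

Derivation:
Frame 1: STRIKE. 10 + next two rolls (10+0) = 20. Cumulative: 20
Frame 2: STRIKE. 10 + next two rolls (0+0) = 10. Cumulative: 30
Frame 3: OPEN (0+0=0). Cumulative: 30
Frame 4: STRIKE. 10 + next two rolls (10+6) = 26. Cumulative: 56
Frame 5: STRIKE. 10 + next two rolls (6+0) = 16. Cumulative: 72
Frame 6: OPEN (6+0=6). Cumulative: 78
Frame 7: OPEN (3+6=9). Cumulative: 87
Frame 8: OPEN (1+0=1). Cumulative: 88
Frame 9: SPARE (3+7=10). 10 + next roll (3) = 13. Cumulative: 101
Frame 10: SPARE. Sum of all frame-10 rolls (3+7+8) = 18. Cumulative: 119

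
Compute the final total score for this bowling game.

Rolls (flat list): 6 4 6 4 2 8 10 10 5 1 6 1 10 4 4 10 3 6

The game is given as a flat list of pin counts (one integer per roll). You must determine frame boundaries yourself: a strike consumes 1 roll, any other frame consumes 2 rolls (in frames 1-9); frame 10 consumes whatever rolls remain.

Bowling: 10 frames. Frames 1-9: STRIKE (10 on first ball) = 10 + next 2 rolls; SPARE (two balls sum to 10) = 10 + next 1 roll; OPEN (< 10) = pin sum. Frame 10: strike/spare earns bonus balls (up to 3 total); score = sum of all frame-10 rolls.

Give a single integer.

Answer: 147

Derivation:
Frame 1: SPARE (6+4=10). 10 + next roll (6) = 16. Cumulative: 16
Frame 2: SPARE (6+4=10). 10 + next roll (2) = 12. Cumulative: 28
Frame 3: SPARE (2+8=10). 10 + next roll (10) = 20. Cumulative: 48
Frame 4: STRIKE. 10 + next two rolls (10+5) = 25. Cumulative: 73
Frame 5: STRIKE. 10 + next two rolls (5+1) = 16. Cumulative: 89
Frame 6: OPEN (5+1=6). Cumulative: 95
Frame 7: OPEN (6+1=7). Cumulative: 102
Frame 8: STRIKE. 10 + next two rolls (4+4) = 18. Cumulative: 120
Frame 9: OPEN (4+4=8). Cumulative: 128
Frame 10: STRIKE. Sum of all frame-10 rolls (10+3+6) = 19. Cumulative: 147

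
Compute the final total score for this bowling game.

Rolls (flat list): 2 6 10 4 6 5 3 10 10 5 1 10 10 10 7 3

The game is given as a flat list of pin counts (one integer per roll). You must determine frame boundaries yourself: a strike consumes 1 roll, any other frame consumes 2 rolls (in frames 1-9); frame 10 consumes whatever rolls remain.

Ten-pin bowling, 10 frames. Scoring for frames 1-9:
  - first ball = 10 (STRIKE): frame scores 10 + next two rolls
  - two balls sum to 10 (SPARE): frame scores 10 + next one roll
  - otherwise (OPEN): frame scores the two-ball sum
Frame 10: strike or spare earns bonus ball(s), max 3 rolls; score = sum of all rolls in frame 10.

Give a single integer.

Frame 1: OPEN (2+6=8). Cumulative: 8
Frame 2: STRIKE. 10 + next two rolls (4+6) = 20. Cumulative: 28
Frame 3: SPARE (4+6=10). 10 + next roll (5) = 15. Cumulative: 43
Frame 4: OPEN (5+3=8). Cumulative: 51
Frame 5: STRIKE. 10 + next two rolls (10+5) = 25. Cumulative: 76
Frame 6: STRIKE. 10 + next two rolls (5+1) = 16. Cumulative: 92
Frame 7: OPEN (5+1=6). Cumulative: 98
Frame 8: STRIKE. 10 + next two rolls (10+10) = 30. Cumulative: 128
Frame 9: STRIKE. 10 + next two rolls (10+7) = 27. Cumulative: 155
Frame 10: STRIKE. Sum of all frame-10 rolls (10+7+3) = 20. Cumulative: 175

Answer: 175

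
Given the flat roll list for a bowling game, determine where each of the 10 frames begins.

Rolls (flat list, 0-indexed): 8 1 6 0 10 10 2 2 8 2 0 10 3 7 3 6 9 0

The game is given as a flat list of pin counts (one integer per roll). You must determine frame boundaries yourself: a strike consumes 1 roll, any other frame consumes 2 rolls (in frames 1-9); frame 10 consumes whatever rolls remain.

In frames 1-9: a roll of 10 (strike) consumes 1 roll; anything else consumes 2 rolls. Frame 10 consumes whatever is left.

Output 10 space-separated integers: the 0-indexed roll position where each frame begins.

Answer: 0 2 4 5 6 8 10 12 14 16

Derivation:
Frame 1 starts at roll index 0: rolls=8,1 (sum=9), consumes 2 rolls
Frame 2 starts at roll index 2: rolls=6,0 (sum=6), consumes 2 rolls
Frame 3 starts at roll index 4: roll=10 (strike), consumes 1 roll
Frame 4 starts at roll index 5: roll=10 (strike), consumes 1 roll
Frame 5 starts at roll index 6: rolls=2,2 (sum=4), consumes 2 rolls
Frame 6 starts at roll index 8: rolls=8,2 (sum=10), consumes 2 rolls
Frame 7 starts at roll index 10: rolls=0,10 (sum=10), consumes 2 rolls
Frame 8 starts at roll index 12: rolls=3,7 (sum=10), consumes 2 rolls
Frame 9 starts at roll index 14: rolls=3,6 (sum=9), consumes 2 rolls
Frame 10 starts at roll index 16: 2 remaining rolls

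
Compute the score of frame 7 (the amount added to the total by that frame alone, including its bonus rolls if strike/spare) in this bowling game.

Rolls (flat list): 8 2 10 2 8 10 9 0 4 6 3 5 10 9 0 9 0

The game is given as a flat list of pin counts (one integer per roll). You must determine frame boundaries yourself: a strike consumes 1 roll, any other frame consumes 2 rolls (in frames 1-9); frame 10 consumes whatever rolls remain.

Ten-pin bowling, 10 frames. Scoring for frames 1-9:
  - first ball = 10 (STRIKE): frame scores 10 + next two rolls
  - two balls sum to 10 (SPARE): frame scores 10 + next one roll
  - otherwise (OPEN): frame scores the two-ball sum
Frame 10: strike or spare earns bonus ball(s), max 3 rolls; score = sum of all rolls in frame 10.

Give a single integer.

Frame 1: SPARE (8+2=10). 10 + next roll (10) = 20. Cumulative: 20
Frame 2: STRIKE. 10 + next two rolls (2+8) = 20. Cumulative: 40
Frame 3: SPARE (2+8=10). 10 + next roll (10) = 20. Cumulative: 60
Frame 4: STRIKE. 10 + next two rolls (9+0) = 19. Cumulative: 79
Frame 5: OPEN (9+0=9). Cumulative: 88
Frame 6: SPARE (4+6=10). 10 + next roll (3) = 13. Cumulative: 101
Frame 7: OPEN (3+5=8). Cumulative: 109
Frame 8: STRIKE. 10 + next two rolls (9+0) = 19. Cumulative: 128
Frame 9: OPEN (9+0=9). Cumulative: 137

Answer: 8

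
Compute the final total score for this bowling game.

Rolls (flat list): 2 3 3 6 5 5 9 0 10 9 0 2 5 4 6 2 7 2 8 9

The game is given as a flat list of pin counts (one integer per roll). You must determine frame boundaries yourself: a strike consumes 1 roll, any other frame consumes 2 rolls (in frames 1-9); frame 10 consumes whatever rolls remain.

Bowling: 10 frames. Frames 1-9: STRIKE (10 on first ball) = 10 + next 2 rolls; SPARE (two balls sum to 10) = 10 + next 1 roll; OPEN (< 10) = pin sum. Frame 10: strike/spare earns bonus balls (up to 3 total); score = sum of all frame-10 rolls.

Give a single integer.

Answer: 117

Derivation:
Frame 1: OPEN (2+3=5). Cumulative: 5
Frame 2: OPEN (3+6=9). Cumulative: 14
Frame 3: SPARE (5+5=10). 10 + next roll (9) = 19. Cumulative: 33
Frame 4: OPEN (9+0=9). Cumulative: 42
Frame 5: STRIKE. 10 + next two rolls (9+0) = 19. Cumulative: 61
Frame 6: OPEN (9+0=9). Cumulative: 70
Frame 7: OPEN (2+5=7). Cumulative: 77
Frame 8: SPARE (4+6=10). 10 + next roll (2) = 12. Cumulative: 89
Frame 9: OPEN (2+7=9). Cumulative: 98
Frame 10: SPARE. Sum of all frame-10 rolls (2+8+9) = 19. Cumulative: 117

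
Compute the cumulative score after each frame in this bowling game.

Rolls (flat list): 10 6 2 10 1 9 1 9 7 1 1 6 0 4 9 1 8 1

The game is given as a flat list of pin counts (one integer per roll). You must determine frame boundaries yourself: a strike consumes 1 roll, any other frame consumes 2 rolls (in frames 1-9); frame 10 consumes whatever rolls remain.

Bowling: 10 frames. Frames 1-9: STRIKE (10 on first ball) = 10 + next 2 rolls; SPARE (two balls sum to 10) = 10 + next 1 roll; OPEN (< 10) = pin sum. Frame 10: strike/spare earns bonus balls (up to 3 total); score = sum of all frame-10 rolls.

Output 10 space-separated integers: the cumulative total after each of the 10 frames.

Answer: 18 26 46 57 74 82 89 93 111 120

Derivation:
Frame 1: STRIKE. 10 + next two rolls (6+2) = 18. Cumulative: 18
Frame 2: OPEN (6+2=8). Cumulative: 26
Frame 3: STRIKE. 10 + next two rolls (1+9) = 20. Cumulative: 46
Frame 4: SPARE (1+9=10). 10 + next roll (1) = 11. Cumulative: 57
Frame 5: SPARE (1+9=10). 10 + next roll (7) = 17. Cumulative: 74
Frame 6: OPEN (7+1=8). Cumulative: 82
Frame 7: OPEN (1+6=7). Cumulative: 89
Frame 8: OPEN (0+4=4). Cumulative: 93
Frame 9: SPARE (9+1=10). 10 + next roll (8) = 18. Cumulative: 111
Frame 10: OPEN. Sum of all frame-10 rolls (8+1) = 9. Cumulative: 120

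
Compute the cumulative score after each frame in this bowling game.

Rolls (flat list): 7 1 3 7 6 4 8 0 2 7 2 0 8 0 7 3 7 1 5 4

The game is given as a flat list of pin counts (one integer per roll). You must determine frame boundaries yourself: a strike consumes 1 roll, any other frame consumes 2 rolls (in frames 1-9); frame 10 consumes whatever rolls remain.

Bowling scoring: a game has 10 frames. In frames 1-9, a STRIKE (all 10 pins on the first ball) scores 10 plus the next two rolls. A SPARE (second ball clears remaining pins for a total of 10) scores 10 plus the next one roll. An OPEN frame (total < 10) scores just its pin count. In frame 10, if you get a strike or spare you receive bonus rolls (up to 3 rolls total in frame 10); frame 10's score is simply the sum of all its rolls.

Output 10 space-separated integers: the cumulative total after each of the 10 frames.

Answer: 8 24 42 50 59 61 69 86 94 103

Derivation:
Frame 1: OPEN (7+1=8). Cumulative: 8
Frame 2: SPARE (3+7=10). 10 + next roll (6) = 16. Cumulative: 24
Frame 3: SPARE (6+4=10). 10 + next roll (8) = 18. Cumulative: 42
Frame 4: OPEN (8+0=8). Cumulative: 50
Frame 5: OPEN (2+7=9). Cumulative: 59
Frame 6: OPEN (2+0=2). Cumulative: 61
Frame 7: OPEN (8+0=8). Cumulative: 69
Frame 8: SPARE (7+3=10). 10 + next roll (7) = 17. Cumulative: 86
Frame 9: OPEN (7+1=8). Cumulative: 94
Frame 10: OPEN. Sum of all frame-10 rolls (5+4) = 9. Cumulative: 103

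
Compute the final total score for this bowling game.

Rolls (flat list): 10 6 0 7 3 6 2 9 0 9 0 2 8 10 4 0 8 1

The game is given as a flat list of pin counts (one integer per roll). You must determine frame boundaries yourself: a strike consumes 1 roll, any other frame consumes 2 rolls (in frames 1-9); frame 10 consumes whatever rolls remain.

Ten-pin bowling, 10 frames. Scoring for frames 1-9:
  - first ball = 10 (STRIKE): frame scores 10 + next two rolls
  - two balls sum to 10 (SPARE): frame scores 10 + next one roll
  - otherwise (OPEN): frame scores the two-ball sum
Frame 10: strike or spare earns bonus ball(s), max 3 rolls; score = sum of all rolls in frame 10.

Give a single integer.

Answer: 111

Derivation:
Frame 1: STRIKE. 10 + next two rolls (6+0) = 16. Cumulative: 16
Frame 2: OPEN (6+0=6). Cumulative: 22
Frame 3: SPARE (7+3=10). 10 + next roll (6) = 16. Cumulative: 38
Frame 4: OPEN (6+2=8). Cumulative: 46
Frame 5: OPEN (9+0=9). Cumulative: 55
Frame 6: OPEN (9+0=9). Cumulative: 64
Frame 7: SPARE (2+8=10). 10 + next roll (10) = 20. Cumulative: 84
Frame 8: STRIKE. 10 + next two rolls (4+0) = 14. Cumulative: 98
Frame 9: OPEN (4+0=4). Cumulative: 102
Frame 10: OPEN. Sum of all frame-10 rolls (8+1) = 9. Cumulative: 111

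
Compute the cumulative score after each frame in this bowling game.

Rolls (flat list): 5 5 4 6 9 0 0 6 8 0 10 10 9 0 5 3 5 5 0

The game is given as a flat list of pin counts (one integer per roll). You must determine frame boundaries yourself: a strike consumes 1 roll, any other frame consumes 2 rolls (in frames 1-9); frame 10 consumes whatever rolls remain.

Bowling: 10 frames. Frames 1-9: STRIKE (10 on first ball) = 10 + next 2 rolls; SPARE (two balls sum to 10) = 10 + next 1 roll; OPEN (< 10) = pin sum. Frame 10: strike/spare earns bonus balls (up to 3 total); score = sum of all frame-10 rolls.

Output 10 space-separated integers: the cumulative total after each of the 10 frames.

Frame 1: SPARE (5+5=10). 10 + next roll (4) = 14. Cumulative: 14
Frame 2: SPARE (4+6=10). 10 + next roll (9) = 19. Cumulative: 33
Frame 3: OPEN (9+0=9). Cumulative: 42
Frame 4: OPEN (0+6=6). Cumulative: 48
Frame 5: OPEN (8+0=8). Cumulative: 56
Frame 6: STRIKE. 10 + next two rolls (10+9) = 29. Cumulative: 85
Frame 7: STRIKE. 10 + next two rolls (9+0) = 19. Cumulative: 104
Frame 8: OPEN (9+0=9). Cumulative: 113
Frame 9: OPEN (5+3=8). Cumulative: 121
Frame 10: SPARE. Sum of all frame-10 rolls (5+5+0) = 10. Cumulative: 131

Answer: 14 33 42 48 56 85 104 113 121 131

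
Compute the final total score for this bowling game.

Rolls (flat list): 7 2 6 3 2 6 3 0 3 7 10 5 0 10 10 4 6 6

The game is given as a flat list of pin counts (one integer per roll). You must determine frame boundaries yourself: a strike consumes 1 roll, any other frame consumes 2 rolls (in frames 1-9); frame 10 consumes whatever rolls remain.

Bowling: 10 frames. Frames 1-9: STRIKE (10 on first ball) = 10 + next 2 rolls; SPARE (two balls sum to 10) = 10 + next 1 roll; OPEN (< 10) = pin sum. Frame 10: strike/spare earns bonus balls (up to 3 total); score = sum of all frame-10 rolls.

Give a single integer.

Frame 1: OPEN (7+2=9). Cumulative: 9
Frame 2: OPEN (6+3=9). Cumulative: 18
Frame 3: OPEN (2+6=8). Cumulative: 26
Frame 4: OPEN (3+0=3). Cumulative: 29
Frame 5: SPARE (3+7=10). 10 + next roll (10) = 20. Cumulative: 49
Frame 6: STRIKE. 10 + next two rolls (5+0) = 15. Cumulative: 64
Frame 7: OPEN (5+0=5). Cumulative: 69
Frame 8: STRIKE. 10 + next two rolls (10+4) = 24. Cumulative: 93
Frame 9: STRIKE. 10 + next two rolls (4+6) = 20. Cumulative: 113
Frame 10: SPARE. Sum of all frame-10 rolls (4+6+6) = 16. Cumulative: 129

Answer: 129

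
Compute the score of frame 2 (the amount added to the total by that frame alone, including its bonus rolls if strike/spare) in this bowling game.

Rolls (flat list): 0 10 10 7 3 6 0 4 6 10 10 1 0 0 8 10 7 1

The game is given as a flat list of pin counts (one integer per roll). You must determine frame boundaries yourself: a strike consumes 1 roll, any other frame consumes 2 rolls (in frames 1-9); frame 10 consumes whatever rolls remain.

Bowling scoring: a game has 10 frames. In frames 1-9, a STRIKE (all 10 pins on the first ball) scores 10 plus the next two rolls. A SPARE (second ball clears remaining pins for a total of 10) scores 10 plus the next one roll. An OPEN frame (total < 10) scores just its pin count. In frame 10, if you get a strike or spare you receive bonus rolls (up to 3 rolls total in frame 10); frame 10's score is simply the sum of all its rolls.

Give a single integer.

Frame 1: SPARE (0+10=10). 10 + next roll (10) = 20. Cumulative: 20
Frame 2: STRIKE. 10 + next two rolls (7+3) = 20. Cumulative: 40
Frame 3: SPARE (7+3=10). 10 + next roll (6) = 16. Cumulative: 56
Frame 4: OPEN (6+0=6). Cumulative: 62

Answer: 20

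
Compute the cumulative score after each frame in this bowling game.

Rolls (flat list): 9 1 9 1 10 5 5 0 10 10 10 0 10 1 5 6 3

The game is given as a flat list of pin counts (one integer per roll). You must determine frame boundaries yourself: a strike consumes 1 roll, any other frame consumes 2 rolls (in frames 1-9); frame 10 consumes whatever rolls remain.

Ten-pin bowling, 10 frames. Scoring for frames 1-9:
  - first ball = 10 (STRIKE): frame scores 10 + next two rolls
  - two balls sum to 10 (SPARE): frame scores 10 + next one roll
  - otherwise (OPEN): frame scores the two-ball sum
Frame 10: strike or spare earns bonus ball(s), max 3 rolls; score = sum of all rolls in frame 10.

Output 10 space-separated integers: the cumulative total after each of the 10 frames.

Answer: 19 39 59 69 89 109 129 140 146 155

Derivation:
Frame 1: SPARE (9+1=10). 10 + next roll (9) = 19. Cumulative: 19
Frame 2: SPARE (9+1=10). 10 + next roll (10) = 20. Cumulative: 39
Frame 3: STRIKE. 10 + next two rolls (5+5) = 20. Cumulative: 59
Frame 4: SPARE (5+5=10). 10 + next roll (0) = 10. Cumulative: 69
Frame 5: SPARE (0+10=10). 10 + next roll (10) = 20. Cumulative: 89
Frame 6: STRIKE. 10 + next two rolls (10+0) = 20. Cumulative: 109
Frame 7: STRIKE. 10 + next two rolls (0+10) = 20. Cumulative: 129
Frame 8: SPARE (0+10=10). 10 + next roll (1) = 11. Cumulative: 140
Frame 9: OPEN (1+5=6). Cumulative: 146
Frame 10: OPEN. Sum of all frame-10 rolls (6+3) = 9. Cumulative: 155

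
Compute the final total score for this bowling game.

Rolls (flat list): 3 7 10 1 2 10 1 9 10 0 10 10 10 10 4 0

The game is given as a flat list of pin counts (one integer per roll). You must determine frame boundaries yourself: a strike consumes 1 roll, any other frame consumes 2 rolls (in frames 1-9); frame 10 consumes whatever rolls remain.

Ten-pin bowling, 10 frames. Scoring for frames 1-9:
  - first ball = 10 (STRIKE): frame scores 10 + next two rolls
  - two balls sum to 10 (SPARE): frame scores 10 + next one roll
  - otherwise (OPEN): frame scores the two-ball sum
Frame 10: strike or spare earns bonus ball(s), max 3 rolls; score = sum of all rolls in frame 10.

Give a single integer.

Answer: 184

Derivation:
Frame 1: SPARE (3+7=10). 10 + next roll (10) = 20. Cumulative: 20
Frame 2: STRIKE. 10 + next two rolls (1+2) = 13. Cumulative: 33
Frame 3: OPEN (1+2=3). Cumulative: 36
Frame 4: STRIKE. 10 + next two rolls (1+9) = 20. Cumulative: 56
Frame 5: SPARE (1+9=10). 10 + next roll (10) = 20. Cumulative: 76
Frame 6: STRIKE. 10 + next two rolls (0+10) = 20. Cumulative: 96
Frame 7: SPARE (0+10=10). 10 + next roll (10) = 20. Cumulative: 116
Frame 8: STRIKE. 10 + next two rolls (10+10) = 30. Cumulative: 146
Frame 9: STRIKE. 10 + next two rolls (10+4) = 24. Cumulative: 170
Frame 10: STRIKE. Sum of all frame-10 rolls (10+4+0) = 14. Cumulative: 184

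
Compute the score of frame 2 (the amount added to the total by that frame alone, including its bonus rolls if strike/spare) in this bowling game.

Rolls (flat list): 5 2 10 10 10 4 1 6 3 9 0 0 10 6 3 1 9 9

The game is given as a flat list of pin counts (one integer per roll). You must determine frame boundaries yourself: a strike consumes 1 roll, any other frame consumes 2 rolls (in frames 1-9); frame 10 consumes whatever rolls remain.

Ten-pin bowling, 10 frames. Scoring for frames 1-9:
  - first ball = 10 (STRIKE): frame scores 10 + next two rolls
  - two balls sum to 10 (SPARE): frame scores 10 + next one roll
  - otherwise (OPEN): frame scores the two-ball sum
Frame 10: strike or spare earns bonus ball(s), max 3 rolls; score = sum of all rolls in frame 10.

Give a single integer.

Frame 1: OPEN (5+2=7). Cumulative: 7
Frame 2: STRIKE. 10 + next two rolls (10+10) = 30. Cumulative: 37
Frame 3: STRIKE. 10 + next two rolls (10+4) = 24. Cumulative: 61
Frame 4: STRIKE. 10 + next two rolls (4+1) = 15. Cumulative: 76

Answer: 30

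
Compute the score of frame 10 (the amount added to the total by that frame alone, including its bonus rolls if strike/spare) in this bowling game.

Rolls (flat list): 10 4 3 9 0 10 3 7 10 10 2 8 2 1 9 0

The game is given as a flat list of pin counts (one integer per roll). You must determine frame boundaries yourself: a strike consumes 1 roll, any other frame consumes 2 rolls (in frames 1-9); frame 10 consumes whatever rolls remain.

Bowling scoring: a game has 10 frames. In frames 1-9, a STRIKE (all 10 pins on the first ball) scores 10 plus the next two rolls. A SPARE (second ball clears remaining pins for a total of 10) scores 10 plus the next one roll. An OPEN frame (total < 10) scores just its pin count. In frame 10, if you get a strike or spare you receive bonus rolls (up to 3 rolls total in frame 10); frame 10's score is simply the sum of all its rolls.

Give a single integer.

Frame 1: STRIKE. 10 + next two rolls (4+3) = 17. Cumulative: 17
Frame 2: OPEN (4+3=7). Cumulative: 24
Frame 3: OPEN (9+0=9). Cumulative: 33
Frame 4: STRIKE. 10 + next two rolls (3+7) = 20. Cumulative: 53
Frame 5: SPARE (3+7=10). 10 + next roll (10) = 20. Cumulative: 73
Frame 6: STRIKE. 10 + next two rolls (10+2) = 22. Cumulative: 95
Frame 7: STRIKE. 10 + next two rolls (2+8) = 20. Cumulative: 115
Frame 8: SPARE (2+8=10). 10 + next roll (2) = 12. Cumulative: 127
Frame 9: OPEN (2+1=3). Cumulative: 130
Frame 10: OPEN. Sum of all frame-10 rolls (9+0) = 9. Cumulative: 139

Answer: 9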